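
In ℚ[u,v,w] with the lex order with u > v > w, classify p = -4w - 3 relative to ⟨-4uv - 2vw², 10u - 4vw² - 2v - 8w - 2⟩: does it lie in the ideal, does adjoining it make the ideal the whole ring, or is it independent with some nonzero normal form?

-4w - 3 is independent of I; its normal form modulo I is -4w - 3.

First compute the reduced Gröbner basis of I by Buchberger's algorithm.
f_1 = -4uv - 2vw², LT = uv.
f_2 = 10u - 4vw² - 2v - 8w - 2, LT = u.

S(f_1,f_2): lcm = uv. S = ⅖v²w² + ⅕v² + ½vw² + ⅘vw + ⅕v.
  leading term v²w²: no divisor's leading term divides it; move ⅖v²w² to the remainder.
  leading term v²: no divisor's leading term divides it; move ⅕v² to the remainder.
  leading term vw²: no divisor's leading term divides it; move ½vw² to the remainder.
  leading term vw: no divisor's leading term divides it; move ⅘vw to the remainder.
  leading term v: no divisor's leading term divides it; move ⅕v to the remainder.
  remainder ⅖v²w² + ⅕v² + ½vw² + ⅘vw + ⅕v ≠ 0; add h_3 = ⅖v²w² + ⅕v² + ½vw² + ⅘vw + ⅕v to the basis.

S(f_1,h_3): lcm = uv²w². S = -½uv² - 5/4uvw² - 2uvw - ½uv + ½v²w⁴.
  leading term uv²: subtract (⅛v)·f_1 from -½uv² - 5/4uvw² - 2uvw - ½uv + ½v²w⁴ → -5/4uvw² - 2uvw - ½uv + ½v²w⁴ + ¼v²w²
  leading term uvw²: subtract (5/16w²)·f_1 from -5/4uvw² - 2uvw - ½uv + ½v²w⁴ + ¼v²w² → -2uvw - ½uv + ½v²w⁴ + ¼v²w² + ⅝vw⁴
  leading term uvw: subtract (½w)·f_1 from -2uvw - ½uv + ½v²w⁴ + ¼v²w² + ⅝vw⁴ → -½uv + ½v²w⁴ + ¼v²w² + ⅝vw⁴ + vw³
  leading term uv: subtract (⅛)·f_1 from -½uv + ½v²w⁴ + ¼v²w² + ⅝vw⁴ + vw³ → ½v²w⁴ + ¼v²w² + ⅝vw⁴ + vw³ + ¼vw²
  leading term v²w⁴: subtract (5/4w²)·h_3 from ½v²w⁴ + ¼v²w² + ⅝vw⁴ + vw³ + ¼vw² → 0
  remainder 0.

S(f_2,h_3): leading monomials are coprime, so the S-polynomial reduces to 0 (Buchberger's first criterion).
Every S-polynomial of the final basis reduces to 0, so we have a Gröbner basis.
Inter-reduce: drop elements whose leading term is divisible by another's, tail-reduce, and make monic.
Reduced Gröbner basis: {u - ⅖vw² - ⅕v - ⅘w - ⅕, v²w² + ½v² + 5/4vw² + 2vw + ½v}.
Label its elements g_1 = u - ⅖vw² - ⅕v - ⅘w - ⅕, g_2 = v²w² + ½v² + 5/4vw² + 2vw + ½v.

Reduce p = -4w - 3 modulo G:
  leading term w: no divisor's leading term divides it; move -4w to the remainder.
  leading term 1: no divisor's leading term divides it; move -3 to the remainder.
  normal form = -4w - 3.
The normal form is nonzero, so p ∉ I. Since p minus its normal form lies in I, I + (p) = I + (r) where r = -4w - 3; decide whether this ideal is the whole ring.
Run Buchberger on G together with r (pairs among the g_i already reduce to 0 since G is a Gröbner basis):
g_1 = u - ⅖vw² - ⅕v - ⅘w - ⅕, LT = u.
g_2 = v²w² + ½v² + 5/4vw² + 2vw + ½v, LT = v²w².
r = -4w - 3, LT = w.

S(g_1,g_2): leading monomials are coprime, so the S-polynomial reduces to 0 (Buchberger's first criterion).
S(g_1,r): leading monomials are coprime, so the S-polynomial reduces to 0 (Buchberger's first criterion).
S(g_2,r): lcm = v²w². S = -¾v²w + ½v² + 5/4vw² + 2vw + ½v.
  leading term v²w: subtract (3/16v²)·r from -¾v²w + ½v² + 5/4vw² + 2vw + ½v → 17/16v² + 5/4vw² + 2vw + ½v
  leading term v²: no divisor's leading term divides it; move 17/16v² to the remainder.
  leading term vw²: subtract (-5/16vw)·r from 5/4vw² + 2vw + ½v → 17/16vw + ½v
  leading term vw: subtract (-17/64v)·r from 17/16vw + ½v → -19/64v
  leading term v: no divisor's leading term divides it; move -19/64v to the remainder.
  remainder 17/16v² - 19/64v ≠ 0; add m_4 = 17/16v² - 19/64v to the basis.

S(g_1,m_4): leading monomials are coprime, so the S-polynomial reduces to 0 (Buchberger's first criterion).
S(g_2,m_4): lcm = v²w². S = ½v² + 26/17vw² + 2vw + ½v.
  leading term v²: subtract (8/17)·m_4 from ½v² + 26/17vw² + 2vw + ½v → 26/17vw² + 2vw + 87/136v
  leading term vw²: subtract (-13/34vw)·r from 26/17vw² + 2vw + 87/136v → 29/34vw + 87/136v
  leading term vw: subtract (-29/136v)·r from 29/34vw + 87/136v → 0
  remainder 0.

S(r,m_4): leading monomials are coprime, so the S-polynomial reduces to 0 (Buchberger's first criterion).
Every S-polynomial of the final basis reduces to 0, so we have a Gröbner basis.
Inter-reduce: drop elements whose leading term is divisible by another's, tail-reduce, and make monic.
Reduced Gröbner basis: {u - 17/40v + ⅖, v² - 19/68v, w + ¾}.
The reduced Gröbner basis of I + (p) is {u - 17/40v + ⅖, v² - 19/68v, w + ¾} ≠ {1}, a proper ideal, so the enlarged system stays consistent: p is independent of I, with normal form -4w - 3.

The remainder on division by a Gröbner basis is unique — it is the normal form.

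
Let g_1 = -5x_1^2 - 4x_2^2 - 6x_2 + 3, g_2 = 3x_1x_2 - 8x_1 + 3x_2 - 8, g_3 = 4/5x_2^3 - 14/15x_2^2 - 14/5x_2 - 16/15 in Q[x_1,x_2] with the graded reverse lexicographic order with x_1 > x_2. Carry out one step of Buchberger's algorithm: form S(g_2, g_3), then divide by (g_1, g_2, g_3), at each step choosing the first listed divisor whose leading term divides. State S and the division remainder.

lcm(LM(g_2), LM(g_3)) = x_1x_2^3.
S = (lcm/LT(g_2))·g_2 − (lcm/LT(g_3))·g_3 = -3/2x_1x_2^2 + x_2^3 + 7/2x_1x_2 - 8/3x_2^2 + 4/3x_1.
Reduce S modulo (g_1, g_2, g_3) in that order:
  leading term x_1x_2^2: subtract (-1/2x_2)·g_2 from -3/2x_1x_2^2 + x_2^3 + 7/2x_1x_2 - 8/3x_2^2 + 4/3x_1 → x_2^3 - 1/2x_1x_2 - 7/6x_2^2 + 4/3x_1 - 4x_2
  leading term x_2^3: subtract (5/4)·g_3 from x_2^3 - 1/2x_1x_2 - 7/6x_2^2 + 4/3x_1 - 4x_2 → -1/2x_1x_2 + 4/3x_1 - 1/2x_2 + 4/3
  leading term x_1x_2: subtract (-1/6)·g_2 from -1/2x_1x_2 + 4/3x_1 - 1/2x_2 + 4/3 → 0
The remainder is 0, so this S-polynomial contributes no new basis element.

S(g_2, g_3) = -3/2x_1x_2^2 + x_2^3 + 7/2x_1x_2 - 8/3x_2^2 + 4/3x_1; remainder on division = 0.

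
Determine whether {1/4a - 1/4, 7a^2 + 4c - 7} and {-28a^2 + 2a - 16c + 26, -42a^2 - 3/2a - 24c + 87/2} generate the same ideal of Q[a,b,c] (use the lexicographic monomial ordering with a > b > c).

Two ideals are equal iff their reduced Gröbner bases coincide (the reduced basis is unique for a fixed ordering).
Buchberger on the first generating set:
f_1 = 1/4a - 1/4, LT = a.
f_2 = 7a^2 + 4c - 7, LT = a^2.

S(f_1,f_2): lcm = a^2. S = -a - 4/7c + 1.
  leading term a: subtract (-4)·f_1 from -a - 4/7c + 1 → -4/7c
  leading term c: no divisor's leading term divides it; move -4/7c to the remainder.
  remainder -4/7c ≠ 0; add g_3 = -4/7c to the basis.

S(f_1,g_3): leading monomials are coprime, so the S-polynomial reduces to 0 (Buchberger's first criterion).
S(f_2,g_3): leading monomials are coprime, so the S-polynomial reduces to 0 (Buchberger's first criterion).
Every S-polynomial of the final basis reduces to 0, so we have a Gröbner basis.
Inter-reduce: drop elements whose leading term is divisible by another's, tail-reduce, and make monic.
Reduced Gröbner basis: {a - 1, c}.

Buchberger on the second generating set:
h_1 = -28a^2 + 2a - 16c + 26, LT = a^2.
h_2 = -42a^2 - 3/2a - 24c + 87/2, LT = a^2.

S(h_1,h_2): lcm = a^2. S = -3/28a + 3/28.
  leading term a: no divisor's leading term divides it; move -3/28a to the remainder.
  leading term 1: no divisor's leading term divides it; move 3/28 to the remainder.
  remainder -3/28a + 3/28 ≠ 0; add k_3 = -3/28a + 3/28 to the basis.

S(h_1,k_3): lcm = a^2. S = 13/14a + 4/7c - 13/14.
  leading term a: subtract (-26/3)·k_3 from 13/14a + 4/7c - 13/14 → 4/7c
  leading term c: no divisor's leading term divides it; move 4/7c to the remainder.
  remainder 4/7c ≠ 0; add k_4 = 4/7c to the basis.

S(h_2,k_3): lcm = a^2. S = 29/28a + 4/7c - 29/28.
  leading term a: subtract (-29/3)·k_3 from 29/28a + 4/7c - 29/28 → 4/7c
  leading term c: subtract (1)·k_4 from 4/7c → 0
  remainder 0.

S(h_1,k_4): leading monomials are coprime, so the S-polynomial reduces to 0 (Buchberger's first criterion).
S(h_2,k_4): leading monomials are coprime, so the S-polynomial reduces to 0 (Buchberger's first criterion).
S(k_3,k_4): leading monomials are coprime, so the S-polynomial reduces to 0 (Buchberger's first criterion).
Every S-polynomial of the final basis reduces to 0, so we have a Gröbner basis.
Inter-reduce: drop elements whose leading term is divisible by another's, tail-reduce, and make monic.
Reduced Gröbner basis: {a - 1, c}.

The two bases agree; hence the ideals are identical.

Yes, the ideals are equal.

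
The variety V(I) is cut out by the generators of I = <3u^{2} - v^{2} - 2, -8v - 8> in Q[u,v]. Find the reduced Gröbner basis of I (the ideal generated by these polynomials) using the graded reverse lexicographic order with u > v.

G = {u^{2} - 1, v + 1}

The reduced Gröbner basis is the canonical form of the ideal for this ordering.

f_1 = 3u^{2} - v^{2} - 2, LT = u^{2}.
f_2 = -8v - 8, LT = v.

S(f_1,f_2): leading monomials are coprime, so the S-polynomial reduces to 0 (Buchberger's first criterion).
Every S-polynomial of the final basis reduces to 0, so we have a Gröbner basis.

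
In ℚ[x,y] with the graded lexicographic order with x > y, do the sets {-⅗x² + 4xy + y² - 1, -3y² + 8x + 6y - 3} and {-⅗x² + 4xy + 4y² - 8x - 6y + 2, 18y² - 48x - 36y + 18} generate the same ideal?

Since reduced Gröbner bases are canonical representatives of ideals under a given ordering, it suffices to compute and compare them.
Buchberger on the first generating set:
f_1 = -⅗x² + 4xy + y² - 1, LT = x².
f_2 = -3y² + 8x + 6y - 3, LT = y².

The S-polynomials (S(f_1,f_2)) all reduce to 0 modulo the current basis, so we have a Gröbner basis.
Inter-reduce: drop elements whose leading term is divisible by another's, tail-reduce, and make monic.
Reduced Gröbner basis: {x² - 20/3xy - 40/9x - 10/3y + 10/3, y² - 8/3x - 2y + 1}.

Buchberger on the second generating set:
h_1 = -⅗x² + 4xy + 4y² - 8x - 6y + 2, LT = x².
h_2 = 18y² - 48x - 36y + 18, LT = y².

The S-polynomials (S(h_1,h_2)) all reduce to 0 modulo the current basis, so we have a Gröbner basis.
Inter-reduce: drop elements whose leading term is divisible by another's, tail-reduce, and make monic.
Reduced Gröbner basis: {x² - 20/3xy - 40/9x - 10/3y + 10/3, y² - 8/3x - 2y + 1}.

The two bases agree; hence the ideals are identical.
The same test decides containment: I ⊆ J iff every generator of I reduces to 0 modulo a Gröbner basis of J.

Yes, the ideals are equal.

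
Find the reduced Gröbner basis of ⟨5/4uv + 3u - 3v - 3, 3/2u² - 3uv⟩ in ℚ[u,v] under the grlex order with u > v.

G = {u² + 24/5u - 24/5v - 24/5, uv + 12/5u - 12/5v - 12/5, v² + 7/10u - ⅕v - 6/5}

The reduced Gröbner basis is the canonical form of the ideal for this ordering.

f_1 = 5/4uv + 3u - 3v - 3, LT = uv.
f_2 = 3/2u² - 3uv, LT = u².

S(f_1,f_2): lcm = u²v. S = 2uv² + 12/5u² - 12/5uv - 12/5u.
  reduce S modulo (f_1, f_2):
  remainder 24/5v² + 84/25u - 24/25v - 144/25 ≠ 0; add g_3 = 24/5v² + 84/25u - 24/25v - 144/25 to the basis.

The other S-polynomials (S(f_1,g_3), S(f_2,g_3)) all reduce to 0 modulo the current basis, so we have a Gröbner basis.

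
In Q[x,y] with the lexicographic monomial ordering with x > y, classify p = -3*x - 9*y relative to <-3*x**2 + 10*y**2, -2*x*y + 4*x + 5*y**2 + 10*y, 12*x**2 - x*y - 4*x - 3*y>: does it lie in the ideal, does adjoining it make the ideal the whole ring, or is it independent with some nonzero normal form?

-3*x - 9*y lies in I (it reduces to 0).

First compute the reduced Gröbner basis of I by Buchberger's algorithm.
f_1 = -3*x**2 + 10*y**2, LT = x**2.
f_2 = -2*x*y + 4*x + 5*y**2 + 10*y, LT = x*y.
f_3 = 12*x**2 - x*y - 4*x - 3*y, LT = x**2.

S(f_1,f_2): lcm = x**2*y. S = 2*x**2 + 5/2*x*y**2 + 5*x*y - 10/3*y**3.
  leading term x**2: subtract (-2/3)·f_1 from 2*x**2 + 5/2*x*y**2 + 5*x*y - 10/3*y**3 → 5/2*x*y**2 + 5*x*y - 10/3*y**3 + 20/3*y**2
  leading term x*y**2: subtract (-5/4*y)·f_2 from 5/2*x*y**2 + 5*x*y - 10/3*y**3 + 20/3*y**2 → 10*x*y + 35/12*y**3 + 115/6*y**2
  leading term x*y: subtract (-5)·f_2 from 10*x*y + 35/12*y**3 + 115/6*y**2 → 20*x + 35/12*y**3 + 265/6*y**2 + 50*y
  leading term x: no divisor's leading term divides it; move 20*x to the remainder.
  leading term y**3: no divisor's leading term divides it; move 35/12*y**3 to the remainder.
  leading term y**2: no divisor's leading term divides it; move 265/6*y**2 to the remainder.
  leading term y: no divisor's leading term divides it; move 50*y to the remainder.
  remainder 20*x + 35/12*y**3 + 265/6*y**2 + 50*y ≠ 0; add h_4 = 20*x + 35/12*y**3 + 265/6*y**2 + 50*y to the basis.

S(f_1,f_3): lcm = x**2. S = 1/12*x*y + 1/3*x - 10/3*y**2 + 1/4*y.
  leading term x*y: subtract (-1/24)·f_2 from 1/12*x*y + 1/3*x - 10/3*y**2 + 1/4*y → 1/2*x - 25/8*y**2 + 2/3*y
  leading term x: subtract (1/40)·h_4 from 1/2*x - 25/8*y**2 + 2/3*y → -7/96*y**3 - 203/48*y**2 - 7/12*y
  leading term y**3: no divisor's leading term divides it; move -7/96*y**3 to the remainder.
  leading term y**2: no divisor's leading term divides it; move -203/48*y**2 to the remainder.
  leading term y: no divisor's leading term divides it; move -7/12*y to the remainder.
  remainder -7/96*y**3 - 203/48*y**2 - 7/12*y ≠ 0; add h_5 = -7/96*y**3 - 203/48*y**2 - 7/12*y to the basis.

S(f_2,f_3): lcm = x**2*y. S = -2*x**2 - 29/12*x*y**2 - 14/3*x*y + 1/4*y**2.
  leading term x**2: subtract (2/3)·f_1 from -2*x**2 - 29/12*x*y**2 - 14/3*x*y + 1/4*y**2 → -29/12*x*y**2 - 14/3*x*y - 77/12*y**2
  leading term x*y**2: subtract (29/24*y)·f_2 from -29/12*x*y**2 - 14/3*x*y - 77/12*y**2 → -19/2*x*y - 145/24*y**3 - 37/2*y**2
  leading term x*y: subtract (19/4)·f_2 from -19/2*x*y - 145/24*y**3 - 37/2*y**2 → -19*x - 145/24*y**3 - 169/4*y**2 - 95/2*y
  leading term x: subtract (-19/20)·h_4 from -19*x - 145/24*y**3 - 169/4*y**2 - 95/2*y → -157/48*y**3 - 7/24*y**2
  leading term y**3: subtract (314/7)·h_5 from -157/48*y**3 - 7/24*y**2 → 2273/12*y**2 + 157/6*y
  leading term y**2: no divisor's leading term divides it; move 2273/12*y**2 to the remainder.
  leading term y: no divisor's leading term divides it; move 157/6*y to the remainder.
  remainder 2273/12*y**2 + 157/6*y ≠ 0; add h_6 = 2273/12*y**2 + 157/6*y to the basis.

S(f_2,h_5): lcm = x*y**3. S = -60*x*y**2 - 8*x*y - 5/2*y**4 - 5*y**3.
  leading term x*y**2: subtract (30*y)·f_2 from -60*x*y**2 - 8*x*y - 5/2*y**4 - 5*y**3 → -128*x*y - 5/2*y**4 - 155*y**3 - 300*y**2
  leading term x*y: subtract (64)·f_2 from -128*x*y - 5/2*y**4 - 155*y**3 - 300*y**2 → -256*x - 5/2*y**4 - 155*y**3 - 620*y**2 - 640*y
  leading term x: subtract (-64/5)·h_4 from -256*x - 5/2*y**4 - 155*y**3 - 620*y**2 - 640*y → -5/2*y**4 - 353/3*y**3 - 164/3*y**2
  leading term y**4: subtract (240/7*y)·h_5 from -5/2*y**4 - 353/3*y**3 - 164/3*y**2 → 82/3*y**3 - 104/3*y**2
  leading term y**3: subtract (-2624/7)·h_5 from 82/3*y**3 - 104/3*y**2 → -1620*y**2 - 656/3*y
  leading term y**2: subtract (-19440/2273)·h_6 from -1620*y**2 - 656/3*y → 34952/6819*y
  leading term y: no divisor's leading term divides it; move 34952/6819*y to the remainder.
  remainder 34952/6819*y ≠ 0; add h_7 = 34952/6819*y to the basis.

The other S-polynomials (S(f_1,h_4), S(f_2,h_4), S(f_3,h_4), S(f_1,h_5), S(f_3,h_5), S(h_4,h_5), S(f_1,h_6), S(f_2,h_6), S(f_3,h_6), S(h_4,h_6), S(h_5,h_6), S(f_1,h_7), S(f_2,h_7), S(f_3,h_7), S(h_4,h_7), S(h_5,h_7), S(h_6,h_7)) all reduce to 0 modulo the current basis, so we have a Gröbner basis.
Inter-reduce: drop elements whose leading term is divisible by another's, tail-reduce, and make monic.
Reduced Gröbner basis: {x, y}.
Label its elements g_1 = x, g_2 = y.

Reduce p = -3*x - 9*y modulo G:
  leading term x: subtract (-3)·g_1 from -3*x - 9*y → -9*y
  leading term y: subtract (-9)·g_2 from -9*y → 0
  normal form = 0.
Since the normal form is 0, p ∈ I.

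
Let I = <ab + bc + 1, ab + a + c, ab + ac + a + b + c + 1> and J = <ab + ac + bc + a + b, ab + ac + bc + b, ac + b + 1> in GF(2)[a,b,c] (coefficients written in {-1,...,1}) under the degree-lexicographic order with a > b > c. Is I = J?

Since reduced Gröbner bases are canonical representatives of ideals under a given ordering, it suffices to compute and compare them.
Buchberger on the first generating set:
f_1 = ab + bc + 1, LT = ab.
f_2 = ab + a + c, LT = ab.
f_3 = ab + ac + a + b + c + 1, LT = ab.

S(f_1,f_2): lcm = ab. S = bc + a + c + 1.
  leading term bc: no divisor's leading term divides it; move bc to the remainder.
  leading term a: no divisor's leading term divides it; move a to the remainder.
  leading term c: no divisor's leading term divides it; move c to the remainder.
  leading term 1: no divisor's leading term divides it; move 1 to the remainder.
  remainder bc + a + c + 1 ≠ 0; add g_4 = bc + a + c + 1 to the basis.

S(f_1,f_3): lcm = ab. S = ac + bc + a + b + c.
  leading term ac: no divisor's leading term divides it; move ac to the remainder.
  leading term bc: subtract (1)·g_4 from bc + a + b + c → b + 1
  leading term b: no divisor's leading term divides it; move b to the remainder.
  leading term 1: no divisor's leading term divides it; move 1 to the remainder.
  remainder ac + b + 1 ≠ 0; add g_5 = ac + b + 1 to the basis.

S(f_1,g_4): lcm = abc. S = bc^{2} + a^{2} + ac + a + c.
  leading term bc^{2}: subtract (c)·g_4 from bc^{2} + a^{2} + ac + a + c → a^{2} + c^{2} + a
  leading term a^{2}: no divisor's leading term divides it; move a^{2} to the remainder.
  leading term c^{2}: no divisor's leading term divides it; move c^{2} to the remainder.
  leading term a: no divisor's leading term divides it; move a to the remainder.
  remainder a^{2} + c^{2} + a ≠ 0; add g_6 = a^{2} + c^{2} + a to the basis.

S(f_1,g_5): lcm = abc. S = bc^{2} + b^{2} + b + c.
  leading term bc^{2}: subtract (c)·g_4 from bc^{2} + b^{2} + b + c → ac + b^{2} + c^{2} + b
  leading term ac: subtract (1)·g_5 from ac + b^{2} + c^{2} + b → b^{2} + c^{2} + 1
  leading term b^{2}: no divisor's leading term divides it; move b^{2} to the remainder.
  leading term c^{2}: no divisor's leading term divides it; move c^{2} to the remainder.
  leading term 1: no divisor's leading term divides it; move 1 to the remainder.
  remainder b^{2} + c^{2} + 1 ≠ 0; add g_7 = b^{2} + c^{2} + 1 to the basis.

S(g_5,g_6): lcm = a^{2}c. S = c^{3} + ab + ac + a.
  leading term c^{3}: no divisor's leading term divides it; move c^{3} to the remainder.
  leading term ab: subtract (1)·f_1 from ab + ac + a → ac + bc + a + 1
  leading term ac: subtract (1)·g_5 from ac + bc + a + 1 → bc + a + b
  leading term bc: subtract (1)·g_4 from bc + a + b → b + c + 1
  leading term b: no divisor's leading term divides it; move b to the remainder.
  leading term c: no divisor's leading term divides it; move c to the remainder.
  leading term 1: no divisor's leading term divides it; move 1 to the remainder.
  remainder c^{3} + b + c + 1 ≠ 0; add g_8 = c^{3} + b + c + 1 to the basis.

The other S-polynomials (S(f_2,f_3), S(f_2,g_4), S(f_3,g_4), S(f_2,g_5), S(f_3,g_5), S(g_4,g_5), S(f_1,g_6), S(f_2,g_6), S(f_3,g_6), S(g_4,g_6), S(f_1,g_7), S(f_2,g_7), S(f_3,g_7), S(g_4,g_7), S(g_5,g_7), S(g_6,g_7), S(f_1,g_8), S(f_2,g_8), S(f_3,g_8), S(g_4,g_8), S(g_5,g_8), S(g_6,g_8), S(g_7,g_8)) all reduce to 0 modulo the current basis, so we have a Gröbner basis.
Inter-reduce: drop elements whose leading term is divisible by another's, tail-reduce, and make monic.
Reduced Gröbner basis: {c^{3} + b + c + 1, a^{2} + c^{2} + a, ab + a + c, ac + b + 1, b^{2} + c^{2} + 1, bc + a + c + 1}.

Buchberger on the second generating set:
h_1 = ab + ac + bc + a + b, LT = ab.
h_2 = ab + ac + bc + b, LT = ab.
h_3 = ac + b + 1, LT = ac.

S(h_1,h_2): lcm = ab. S = a.
  leading term a: no divisor's leading term divides it; move a to the remainder.
  remainder a ≠ 0; add k_4 = a to the basis.

S(h_1,h_3): lcm = abc. S = ac^{2} + bc^{2} + ac + b^{2} + bc + b.
  leading term ac^{2}: subtract (c)·h_3 from ac^{2} + bc^{2} + ac + b^{2} + bc + b → bc^{2} + ac + b^{2} + b + c
  leading term bc^{2}: no divisor's leading term divides it; move bc^{2} to the remainder.
  leading term ac: subtract (1)·h_3 from ac + b^{2} + b + c → b^{2} + c + 1
  leading term b^{2}: no divisor's leading term divides it; move b^{2} to the remainder.
  leading term c: no divisor's leading term divides it; move c to the remainder.
  leading term 1: no divisor's leading term divides it; move 1 to the remainder.
  remainder bc^{2} + b^{2} + c + 1 ≠ 0; add k_5 = bc^{2} + b^{2} + c + 1 to the basis.

S(h_2,h_3): lcm = abc. S = ac^{2} + bc^{2} + b^{2} + bc + b.
  leading term ac^{2}: subtract (c)·h_3 from ac^{2} + bc^{2} + b^{2} + bc + b → bc^{2} + b^{2} + b + c
  leading term bc^{2}: subtract (1)·k_5 from bc^{2} + b^{2} + b + c → b + 1
  leading term b: no divisor's leading term divides it; move b to the remainder.
  leading term 1: no divisor's leading term divides it; move 1 to the remainder.
  remainder b + 1 ≠ 0; add k_6 = b + 1 to the basis.

S(h_1,k_4): lcm = ab. S = ac + bc + a + b.
  leading term ac: subtract (1)·h_3 from ac + bc + a + b → bc + a + 1
  leading term bc: subtract (c)·k_6 from bc + a + 1 → a + c + 1
  leading term a: subtract (1)·k_4 from a + c + 1 → c + 1
  leading term c: no divisor's leading term divides it; move c to the remainder.
  leading term 1: no divisor's leading term divides it; move 1 to the remainder.
  remainder c + 1 ≠ 0; add k_7 = c + 1 to the basis.

The other S-polynomials (S(h_2,k_4), S(h_3,k_4), S(h_1,k_5), S(h_2,k_5), S(h_3,k_5), S(k_4,k_5), S(h_1,k_6), S(h_2,k_6), S(h_3,k_6), S(k_4,k_6), S(k_5,k_6), S(h_1,k_7), S(h_2,k_7), S(h_3,k_7), S(k_4,k_7), S(k_5,k_7), S(k_6,k_7)) all reduce to 0 modulo the current basis, so we have a Gröbner basis.
Inter-reduce: drop elements whose leading term is divisible by another's, tail-reduce, and make monic.
Reduced Gröbner basis: {a, b + 1, c + 1}.

Since the reduced bases disagree, the two ideals are not the same.

No, the ideals differ.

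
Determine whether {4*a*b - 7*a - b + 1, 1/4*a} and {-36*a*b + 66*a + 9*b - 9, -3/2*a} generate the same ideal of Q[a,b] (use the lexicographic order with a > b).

For a fixed monomial order, each ideal has a unique reduced Gröbner basis; comparing bases decides equality.
Buchberger on the first generating set:
f_1 = 4*a*b - 7*a - b + 1, LT = a*b.
f_2 = 1/4*a, LT = a.

S(f_1,f_2): lcm = a*b. S = -7/4*a - 1/4*b + 1/4.
  leading term a: subtract (-7)·f_2 from -7/4*a - 1/4*b + 1/4 → -1/4*b + 1/4
  leading term b: no divisor's leading term divides it; move -1/4*b to the remainder.
  leading term 1: no divisor's leading term divides it; move 1/4 to the remainder.
  remainder -1/4*b + 1/4 ≠ 0; add g_3 = -1/4*b + 1/4 to the basis.

The other S-polynomials (S(f_1,g_3), S(f_2,g_3)) all reduce to 0 modulo the current basis, so we have a Gröbner basis.
Inter-reduce: drop elements whose leading term is divisible by another's, tail-reduce, and make monic.
Reduced Gröbner basis: {a, b - 1}.

Buchberger on the second generating set:
h_1 = -36*a*b + 66*a + 9*b - 9, LT = a*b.
h_2 = -3/2*a, LT = a.

S(h_1,h_2): lcm = a*b. S = -11/6*a - 1/4*b + 1/4.
  leading term a: subtract (11/9)·h_2 from -11/6*a - 1/4*b + 1/4 → -1/4*b + 1/4
  leading term b: no divisor's leading term divides it; move -1/4*b to the remainder.
  leading term 1: no divisor's leading term divides it; move 1/4 to the remainder.
  remainder -1/4*b + 1/4 ≠ 0; add k_3 = -1/4*b + 1/4 to the basis.

The other S-polynomials (S(h_1,k_3), S(h_2,k_3)) all reduce to 0 modulo the current basis, so we have a Gröbner basis.
Inter-reduce: drop elements whose leading term is divisible by another's, tail-reduce, and make monic.
Reduced Gröbner basis: {a, b - 1}.

These coincide, so the ideals are equal.
The choice of monomial ordering does not affect the verdict — as long as both bases are computed under the same ordering, their equality decides ideal equality.

Yes, the ideals are equal.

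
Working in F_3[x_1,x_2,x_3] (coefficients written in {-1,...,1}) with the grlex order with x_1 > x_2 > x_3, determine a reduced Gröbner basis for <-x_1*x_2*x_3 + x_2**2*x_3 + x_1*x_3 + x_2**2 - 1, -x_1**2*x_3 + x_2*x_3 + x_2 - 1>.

G = {x_1**2*x_2**2 - x_1*x_2**2 - x_1**2 - x_1*x_2 - x_2**2 - x_1 + x_2, x_2**3*x_3 + x_1*x_2**2 + x_2**3 + x_1*x_3 + x_2*x_3 - x_1 + x_2 + 1, x_1**2*x_3 - x_2*x_3 - x_2 + 1, x_1*x_2*x_3 - x_2**2*x_3 - x_1*x_3 - x_2**2 + 1}

The reduced Gröbner basis is the canonical form of the ideal for this ordering.

f_1 = -x_1*x_2*x_3 + x_2**2*x_3 + x_1*x_3 + x_2**2 - 1, LT = x_1*x_2*x_3.
f_2 = -x_1**2*x_3 + x_2*x_3 + x_2 - 1, LT = x_1**2*x_3.

S(f_1,f_2): lcm = x_1**2*x_2*x_3. S = -x_1*x_2**2*x_3 - x_1**2*x_3 - x_1*x_2**2 + x_2**2*x_3 + x_2**2 + x_1 - x_2.
  reduce S modulo (f_1, f_2):
  remainder -x_2**3*x_3 - x_1*x_2**2 - x_2**3 - x_1*x_3 - x_2*x_3 + x_1 - x_2 - 1 ≠ 0; add g_3 = -x_2**3*x_3 - x_1*x_2**2 - x_2**3 - x_1*x_3 - x_2*x_3 + x_1 - x_2 - 1 to the basis.

S(f_1,g_3): lcm = x_1*x_2**3*x_3. S = -x_2**4*x_3 - x_1**2*x_2**2 - x_1*x_2**3 - x_1*x_2**2*x_3 - x_2**4 - x_1**2*x_3 - x_1*x_2*x_3 + x_1**2 - x_1*x_2 + x_2**2 - x_1.
  reduce S modulo (f_1, f_2, g_3):
  remainder -x_1**2*x_2**2 + x_1*x_2**2 + x_1**2 + x_1*x_2 + x_2**2 + x_1 - x_2 ≠ 0; add g_4 = -x_1**2*x_2**2 + x_1*x_2**2 + x_1**2 + x_1*x_2 + x_2**2 + x_1 - x_2 to the basis.

The other S-polynomials (S(f_2,g_3), S(f_1,g_4), S(f_2,g_4), S(g_3,g_4)) all reduce to 0 modulo the current basis, so we have a Gröbner basis.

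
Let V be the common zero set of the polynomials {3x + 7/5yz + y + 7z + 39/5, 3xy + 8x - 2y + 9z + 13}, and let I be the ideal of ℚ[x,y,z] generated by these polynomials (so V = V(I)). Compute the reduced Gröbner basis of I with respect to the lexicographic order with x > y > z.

This is the nonlinear analogue of row-reducing a linear system.

f_1 = 3x + 7/5yz + y + 7z + 39/5, LT = x.
f_2 = 3xy + 8x - 2y + 9z + 13, LT = xy.

S(f_1,f_2): lcm = xy. S = -8/3x + 7/15y²z + ⅓y² + 7/3yz + 49/15y - 3z - 13/3.
  reduce S modulo (f_1, f_2):
  remainder 7/15y²z + ⅓y² + 161/45yz + 187/45y + 29/9z + 13/5 ≠ 0; add g_3 = 7/15y²z + ⅓y² + 161/45yz + 187/45y + 29/9z + 13/5 to the basis.

The other S-polynomials (S(f_1,g_3), S(f_2,g_3)) all reduce to 0 modulo the current basis, so we have a Gröbner basis.
Inter-reduce: drop elements whose leading term is divisible by another's, tail-reduce, and make monic.

G = {x + 7/15yz + ⅓y + 7/3z + 13/5, y²z + 5/7y² + 23/3yz + 187/21y + 145/21z + 39/7}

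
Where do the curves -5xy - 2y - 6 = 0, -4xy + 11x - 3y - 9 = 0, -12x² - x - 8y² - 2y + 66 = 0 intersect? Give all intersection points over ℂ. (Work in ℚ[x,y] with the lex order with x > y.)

Compute a lex Gröbner basis by Buchberger's algorithm.
f_1 = -5xy - 2y - 6, LT = xy.
f_2 = -4xy + 11x - 3y - 9, LT = xy.
f_3 = -12x² - x - 8y² - 2y + 66, LT = x².

S(f_1,f_2): lcm = xy. S = 11/4x - 7/20y - 21/20.
  leading term x: no divisor's leading term divides it; move 11/4x to the remainder.
  leading term y: no divisor's leading term divides it; move -7/20y to the remainder.
  leading term 1: no divisor's leading term divides it; move -21/20 to the remainder.
  remainder 11/4x - 7/20y - 21/20 ≠ 0; add h_4 = 11/4x - 7/20y - 21/20 to the basis.

S(f_1,f_3): lcm = x²y. S = 19/60xy + 6/5x - ⅔y³ - ⅙y² + 11/2y.
  leading term xy: subtract (-19/300)·f_1 from 19/60xy + 6/5x - ⅔y³ - ⅙y² + 11/2y → 6/5x - ⅔y³ - ⅙y² + 403/75y - 19/50
  leading term x: subtract (24/55)·h_4 from 6/5x - ⅔y³ - ⅙y² + 403/75y - 19/50 → -⅔y³ - ⅙y² + 4559/825y + 43/550
  leading term y³: no divisor's leading term divides it; move -⅔y³ to the remainder.
  leading term y²: no divisor's leading term divides it; move -⅙y² to the remainder.
  leading term y: no divisor's leading term divides it; move 4559/825y to the remainder.
  leading term 1: no divisor's leading term divides it; move 43/550 to the remainder.
  remainder -⅔y³ - ⅙y² + 4559/825y + 43/550 ≠ 0; add h_5 = -⅔y³ - ⅙y² + 4559/825y + 43/550 to the basis.

S(f_2,f_3): lcm = x²y. S = -11/4x² + ⅔xy + 9/4x - ⅔y³ - ⅙y² + 11/2y.
  leading term x²: subtract (11/48)·f_3 from -11/4x² + ⅔xy + 9/4x - ⅔y³ - ⅙y² + 11/2y → ⅔xy + 119/48x - ⅔y³ + 5/3y² + 143/24y - 121/8
  leading term xy: subtract (-2/15)·f_1 from ⅔xy + 119/48x - ⅔y³ + 5/3y² + 143/24y - 121/8 → 119/48x - ⅔y³ + 5/3y² + 683/120y - 637/40
  leading term x: subtract (119/132)·h_4 from 119/48x - ⅔y³ + 5/3y² + 683/120y - 637/40 → -⅔y³ + 5/3y² + 15859/2640y - 13181/880
  leading term y³: subtract (1)·h_5 from -⅔y³ + 5/3y² + 15859/2640y - 13181/880 → 11/6y² + 2117/4400y - 66249/4400
  leading term y²: no divisor's leading term divides it; move 11/6y² to the remainder.
  leading term y: no divisor's leading term divides it; move 2117/4400y to the remainder.
  leading term 1: no divisor's leading term divides it; move -66249/4400 to the remainder.
  remainder 11/6y² + 2117/4400y - 66249/4400 ≠ 0; add h_6 = 11/6y² + 2117/4400y - 66249/4400 to the basis.

S(f_1,h_4): lcm = xy. S = 7/55y² + 43/55y + 6/5.
  leading term y²: subtract (42/605)·h_6 from 7/55y² + 43/55y + 6/5 → 996143/1331000y + 2988429/1331000
  leading term y: no divisor's leading term divides it; move 996143/1331000y to the remainder.
  leading term 1: no divisor's leading term divides it; move 2988429/1331000 to the remainder.
  remainder 996143/1331000y + 2988429/1331000 ≠ 0; add h_7 = 996143/1331000y + 2988429/1331000 to the basis.

The other S-polynomials (S(f_2,h_4), S(f_3,h_4), S(f_1,h_5), S(f_2,h_5), S(f_3,h_5), S(h_4,h_5), S(f_1,h_6), S(f_2,h_6), S(f_3,h_6), S(h_4,h_6), S(h_5,h_6), S(f_1,h_7), S(f_2,h_7), S(f_3,h_7), S(h_4,h_7), S(h_5,h_7), S(h_6,h_7)) all reduce to 0 modulo the current basis, so we have a Gröbner basis.
Inter-reduce: drop elements whose leading term is divisible by another's, tail-reduce, and make monic.
Reduced Gröbner basis: {x, y + 3}.

The lex basis is triangular: the last element involves only y. Solving y + 3 = 0 gives y ∈ {-3}; substituting each value into the earlier elements determines the remaining variables.
  y = -3: the earlier basis element becomes x = 0, giving x = 0 — point (0, -3).

{(0, -3)}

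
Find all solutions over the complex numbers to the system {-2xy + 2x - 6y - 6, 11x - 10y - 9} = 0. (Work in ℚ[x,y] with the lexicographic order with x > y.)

Compute a lex Gröbner basis by Buchberger's algorithm.
f_1 = -2xy + 2x - 6y - 6, LT = xy.
f_2 = 11x - 10y - 9, LT = x.

S(f_1,f_2): lcm = xy. S = -x + 10/11y² + 42/11y + 3.
  leading term x: subtract (-1/11)·f_2 from -x + 10/11y² + 42/11y + 3 → 10/11y² + 32/11y + 24/11
  leading term y²: no divisor's leading term divides it; move 10/11y² to the remainder.
  leading term y: no divisor's leading term divides it; move 32/11y to the remainder.
  leading term 1: no divisor's leading term divides it; move 24/11 to the remainder.
  remainder 10/11y² + 32/11y + 24/11 ≠ 0; add h_3 = 10/11y² + 32/11y + 24/11 to the basis.

The other S-polynomials (S(f_1,h_3), S(f_2,h_3)) all reduce to 0 modulo the current basis, so we have a Gröbner basis.
Inter-reduce: drop elements whose leading term is divisible by another's, tail-reduce, and make monic.
Reduced Gröbner basis: {x - 10/11y - 9/11, y² + 16/5y + 12/5}.

The lex basis is triangular: the last element involves only y. Solving y² + 16/5y + 12/5 = 0 gives y ∈ {-2, -6/5}; substituting each value into the earlier elements determines the remaining variables.
  y = -2: the earlier basis element becomes x + 1 = 0, giving x = -1 — point (-1, -2).
  y = -6/5: the earlier basis element becomes x + 3/11 = 0, giving x = -3/11 — point (-3/11, -6/5).
Each listed point satisfies every original equation (direct substitution).

{(-1, -2), (-3/11, -6/5)}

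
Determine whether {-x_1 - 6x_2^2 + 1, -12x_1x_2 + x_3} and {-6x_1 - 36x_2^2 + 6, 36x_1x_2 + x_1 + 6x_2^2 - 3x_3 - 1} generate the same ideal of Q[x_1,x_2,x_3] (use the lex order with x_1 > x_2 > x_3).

Yes, the ideals are equal.

Equality of ideals is decidable: compute both reduced Gröbner bases (unique for the ordering) and check whether they agree.
Buchberger on the first generating set:
f_1 = -x_1 - 6x_2^2 + 1, LT = x_1.
f_2 = -12x_1x_2 + x_3, LT = x_1x_2.

S(f_1,f_2): lcm = x_1x_2. S = 6x_2^3 - x_2 + 1/12x_3.
  leading term x_2^3: no divisor's leading term divides it; move 6x_2^3 to the remainder.
  leading term x_2: no divisor's leading term divides it; move -x_2 to the remainder.
  leading term x_3: no divisor's leading term divides it; move 1/12x_3 to the remainder.
  remainder 6x_2^3 - x_2 + 1/12x_3 ≠ 0; add g_3 = 6x_2^3 - x_2 + 1/12x_3 to the basis.

The other S-polynomials (S(f_1,g_3), S(f_2,g_3)) all reduce to 0 modulo the current basis, so we have a Gröbner basis.
Inter-reduce: drop elements whose leading term is divisible by another's, tail-reduce, and make monic.
Reduced Gröbner basis: {x_1 + 6x_2^2 - 1, x_2^3 - 1/6x_2 + 1/72x_3}.

Buchberger on the second generating set:
h_1 = -6x_1 - 36x_2^2 + 6, LT = x_1.
h_2 = 36x_1x_2 + x_1 + 6x_2^2 - 3x_3 - 1, LT = x_1x_2.

S(h_1,h_2): lcm = x_1x_2. S = -1/36x_1 + 6x_2^3 - 1/6x_2^2 - x_2 + 1/12x_3 + 1/36.
  leading term x_1: subtract (1/216)·h_1 from -1/36x_1 + 6x_2^3 - 1/6x_2^2 - x_2 + 1/12x_3 + 1/36 → 6x_2^3 - x_2 + 1/12x_3
  leading term x_2^3: no divisor's leading term divides it; move 6x_2^3 to the remainder.
  leading term x_2: no divisor's leading term divides it; move -x_2 to the remainder.
  leading term x_3: no divisor's leading term divides it; move 1/12x_3 to the remainder.
  remainder 6x_2^3 - x_2 + 1/12x_3 ≠ 0; add k_3 = 6x_2^3 - x_2 + 1/12x_3 to the basis.

The other S-polynomials (S(h_1,k_3), S(h_2,k_3)) all reduce to 0 modulo the current basis, so we have a Gröbner basis.
Inter-reduce: drop elements whose leading term is divisible by another's, tail-reduce, and make monic.
Reduced Gröbner basis: {x_1 + 6x_2^2 - 1, x_2^3 - 1/6x_2 + 1/72x_3}.

Same reduced basis, so the two generating sets span the same ideal.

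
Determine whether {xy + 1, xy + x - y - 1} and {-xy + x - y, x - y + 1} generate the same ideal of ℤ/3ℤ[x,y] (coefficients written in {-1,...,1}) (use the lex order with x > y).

For a fixed monomial order, each ideal has a unique reduced Gröbner basis; comparing bases decides equality.
Buchberger on the first generating set:
f_1 = xy + 1, LT = xy.
f_2 = xy + x - y - 1, LT = xy.

S(f_1,f_2): lcm = xy. S = -x + y - 1.
  reduce S modulo (f_1, f_2):
  remainder -x + y - 1 ≠ 0; add g_3 = -x + y - 1 to the basis.

S(f_1,g_3): lcm = xy. S = y² - y + 1.
  reduce S modulo (f_1, f_2, g_3):
  remainder y² - y + 1 ≠ 0; add g_4 = y² - y + 1 to the basis.

The other S-polynomials (S(f_2,g_3), S(f_1,g_4), S(f_2,g_4), S(g_3,g_4)) all reduce to 0 modulo the current basis, so we have a Gröbner basis.
Inter-reduce: drop elements whose leading term is divisible by another's, tail-reduce, and make monic.
Reduced Gröbner basis: {x - y + 1, y² - y + 1}.

Buchberger on the second generating set:
h_1 = -xy + x - y, LT = xy.
h_2 = x - y + 1, LT = x.

S(h_1,h_2): lcm = xy. S = -x + y².
  reduce S modulo (h_1, h_2):
  remainder y² - y + 1 ≠ 0; add k_3 = y² - y + 1 to the basis.

The other S-polynomials (S(h_1,k_3), S(h_2,k_3)) all reduce to 0 modulo the current basis, so we have a Gröbner basis.
Inter-reduce: drop elements whose leading term is divisible by another's, tail-reduce, and make monic.
Reduced Gröbner basis: {x - y + 1, y² - y + 1}.

Same reduced basis, so the two generating sets span the same ideal.
The choice of monomial ordering does not affect the verdict — as long as both bases are computed under the same ordering, their equality decides ideal equality.

Yes, the ideals are equal.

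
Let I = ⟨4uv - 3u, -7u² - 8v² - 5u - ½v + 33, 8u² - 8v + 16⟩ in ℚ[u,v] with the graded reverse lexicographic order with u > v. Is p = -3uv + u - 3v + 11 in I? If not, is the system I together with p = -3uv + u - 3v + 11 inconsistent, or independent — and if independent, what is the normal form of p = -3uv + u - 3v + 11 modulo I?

Adjoining -3uv + u - 3v + 11 makes the ideal the whole ring: the system is inconsistent.

First compute the reduced Gröbner basis of I by Buchberger's algorithm.
f_1 = 4uv - 3u, LT = uv.
f_2 = -7u² - 8v² - 5u - ½v + 33, LT = u².
f_3 = 8u² - 8v + 16, LT = u².

S(f_1,f_2): lcm = u²v. S = -8/7v³ - ¾u² - 5/7uv - 1/14v² + 33/7v.
  reduce S modulo (f_1, f_2, f_3):
  remainder -8/7v³ + 11/14v² + 267/56v - 99/28 ≠ 0; add h_4 = -8/7v³ + 11/14v² + 267/56v - 99/28 to the basis.

S(f_1,f_3): lcm = u²v. S = -¾u² + v² - 2v.
  reduce S modulo (f_1, f_2, f_3, h_4):
  remainder 13/7v² + 15/28u - 109/56v - 99/28 ≠ 0; add h_5 = 13/7v² + 15/28u - 109/56v - 99/28 to the basis.

S(f_2,f_3): lcm = u². S = 8/7v² + 5/7u + 15/14v - 47/7.
  reduce S modulo (f_1, f_2, f_3, h_4, h_5):
  remainder 5/13u + 59/26v - 59/13 ≠ 0; add h_6 = 5/13u + 59/26v - 59/13 to the basis.

S(f_1,h_5): lcm = uv². S = -15/52u² + 31/104uv + 99/52u.
  reduce S modulo (f_1, f_2, f_3, h_4, h_5, h_6):
  remainder -10683/832v + 10683/416 ≠ 0; add h_7 = -10683/832v + 10683/416 to the basis.

The other S-polynomials (S(f_1,h_4), S(f_2,h_4), S(f_3,h_4), S(f_2,h_5), S(f_3,h_5), S(h_4,h_5), S(f_1,h_6), S(f_2,h_6), S(f_3,h_6), S(h_4,h_6), S(h_5,h_6), S(f_1,h_7), S(f_2,h_7), S(f_3,h_7), S(h_4,h_7), S(h_5,h_7), S(h_6,h_7)) all reduce to 0 modulo the current basis, so we have a Gröbner basis.
Inter-reduce: drop elements whose leading term is divisible by another's, tail-reduce, and make monic.
Reduced Gröbner basis: {u, v - 2}.
Label its elements g_1 = u, g_2 = v - 2.

Reduce p = -3uv + u - 3v + 11 modulo G:
  leading term uv: subtract (-3v)·g_1 from -3uv + u - 3v + 11 → u - 3v + 11
  leading term u: subtract (1)·g_1 from u - 3v + 11 → -3v + 11
  leading term v: subtract (-3)·g_2 from -3v + 11 → 5
  leading term 1: no divisor's leading term divides it; move 5 to the remainder.
  normal form = 5.
The normal form is nonzero, so p ∉ I. Since p minus its normal form lies in I, I + (p) = I + (r) where r = 5; decide whether this ideal is the whole ring.
Here r = 5 is a nonzero constant, hence a unit: 1 ∈ I + (p), the Gröbner basis of I + (p) is {1}, and the enlarged system has no common solution — adjoining p is inconsistent.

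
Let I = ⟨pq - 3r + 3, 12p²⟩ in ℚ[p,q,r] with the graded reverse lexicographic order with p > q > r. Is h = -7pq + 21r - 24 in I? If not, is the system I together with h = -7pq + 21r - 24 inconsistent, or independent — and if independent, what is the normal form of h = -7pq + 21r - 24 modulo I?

First compute the reduced Gröbner basis of I by Buchberger's algorithm.
f_1 = pq - 3r + 3, LT = pq.
f_2 = 12p², LT = p².

S(f_1,f_2): lcm = p²q. S = -3pr + 3p.
  reduce S modulo (f_1, f_2):
  remainder -3pr + 3p ≠ 0; add k_3 = -3pr + 3p to the basis.

S(f_1,k_3): lcm = pqr. S = pq - 3r² + 3r.
  reduce S modulo (f_1, f_2, k_3):
  remainder -3r² + 6r - 3 ≠ 0; add k_4 = -3r² + 6r - 3 to the basis.

The other S-polynomials (S(f_2,k_3), S(f_1,k_4), S(f_2,k_4), S(k_3,k_4)) all reduce to 0 modulo the current basis, so we have a Gröbner basis.
Inter-reduce: drop elements whose leading term is divisible by another's, tail-reduce, and make monic.
Reduced Gröbner basis: {p², pq - 3r + 3, pr - p, r² - 2r + 1}.
Label its elements g_1 = p², g_2 = pq - 3r + 3, g_3 = pr - p, g_4 = r² - 2r + 1.

Reduce h = -7pq + 21r - 24 modulo G:
  leading term pq: subtract (-7)·g_2 from -7pq + 21r - 24 → -3
  leading term 1: no divisor's leading term divides it; move -3 to the remainder.
  normal form = -3.
The normal form is nonzero, so h ∉ I. Since h minus its normal form lies in I, I + (h) = I + (n) where n = -3; decide whether this ideal is the whole ring.
Here n = -3 is a nonzero constant, hence a unit: 1 ∈ I + (h), the Gröbner basis of I + (h) is {1}, and the enlarged system has no common solution — adjoining h is inconsistent.

Adjoining -7pq + 21r - 24 makes the ideal the whole ring: the system is inconsistent.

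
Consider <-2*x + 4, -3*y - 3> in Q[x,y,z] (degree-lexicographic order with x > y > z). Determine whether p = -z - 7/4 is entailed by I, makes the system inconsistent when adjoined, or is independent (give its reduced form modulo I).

First compute the reduced Gröbner basis of I by Buchberger's algorithm.
f_1 = -2*x + 4, LT = x.
f_2 = -3*y - 3, LT = y.

The S-polynomials (S(f_1,f_2)) all reduce to 0 modulo the current basis, so we have a Gröbner basis.
Inter-reduce: drop elements whose leading term is divisible by another's, tail-reduce, and make monic.
Reduced Gröbner basis: {x - 2, y + 1}.
Label its elements g_1 = x - 2, g_2 = y + 1.

Reduce p = -z - 7/4 modulo G:
  leading term z: no divisor's leading term divides it; move -z to the remainder.
  leading term 1: no divisor's leading term divides it; move -7/4 to the remainder.
  normal form = -z - 7/4.
The normal form is nonzero, so p ∉ I. Since p minus its normal form lies in I, I + (p) = I + (r) where r = -z - 7/4; decide whether this ideal is the whole ring.
Run Buchberger on G together with r (pairs among the g_i already reduce to 0 since G is a Gröbner basis):
g_1 = x - 2, LT = x.
g_2 = y + 1, LT = y.
r = -z - 7/4, LT = z.

The S-polynomials (S(g_1,g_2), S(g_1,r), S(g_2,r)) all reduce to 0 modulo the current basis, so we have a Gröbner basis.
Inter-reduce: drop elements whose leading term is divisible by another's, tail-reduce, and make monic.
Reduced Gröbner basis: {x - 2, y + 1, z + 7/4}.
The reduced Gröbner basis of I + (p) is {x - 2, y + 1, z + 7/4} ≠ {1}, a proper ideal, so the enlarged system stays consistent: p is independent of I, with normal form -z - 7/4.

-z - 7/4 is independent of I; its normal form modulo I is -z - 7/4.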